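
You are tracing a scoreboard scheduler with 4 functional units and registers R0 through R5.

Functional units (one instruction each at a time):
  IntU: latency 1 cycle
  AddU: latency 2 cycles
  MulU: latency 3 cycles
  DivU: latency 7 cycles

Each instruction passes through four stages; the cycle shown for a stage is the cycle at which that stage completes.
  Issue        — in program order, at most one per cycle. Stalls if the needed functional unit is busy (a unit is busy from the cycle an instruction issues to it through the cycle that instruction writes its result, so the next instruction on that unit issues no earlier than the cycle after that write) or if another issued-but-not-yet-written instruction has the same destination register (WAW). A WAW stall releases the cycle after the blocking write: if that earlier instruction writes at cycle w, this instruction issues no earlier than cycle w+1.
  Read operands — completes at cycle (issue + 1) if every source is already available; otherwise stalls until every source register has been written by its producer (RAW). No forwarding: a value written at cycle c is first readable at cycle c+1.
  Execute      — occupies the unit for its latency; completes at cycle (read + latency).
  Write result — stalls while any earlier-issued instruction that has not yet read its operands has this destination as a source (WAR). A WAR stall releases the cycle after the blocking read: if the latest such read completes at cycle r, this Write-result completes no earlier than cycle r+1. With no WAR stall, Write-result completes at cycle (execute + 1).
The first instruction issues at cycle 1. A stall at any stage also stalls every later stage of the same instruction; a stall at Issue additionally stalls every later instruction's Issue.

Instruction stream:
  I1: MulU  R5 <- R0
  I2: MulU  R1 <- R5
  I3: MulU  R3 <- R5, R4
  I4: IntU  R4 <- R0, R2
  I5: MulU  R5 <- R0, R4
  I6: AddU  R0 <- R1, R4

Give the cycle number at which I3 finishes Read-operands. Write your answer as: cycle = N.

cycle 1: I1 issues→MulU
cycle 2: I1 reads
cycle 5: I1 exec-done
cycle 6: I1 writes R5
cycle 7: I2 issues→MulU
cycle 8: I2 reads
cycle 11: I2 exec-done
cycle 12: I2 writes R1
cycle 13: I3 issues→MulU
cycle 14: I3 reads, I4 issues→IntU
cycle 15: I4 reads
cycle 16: I4 exec-done
cycle 17: I3 exec-done, I4 writes R4
cycle 18: I3 writes R3
cycle 19: I5 issues→MulU
cycle 20: I5 reads, I6 issues→AddU
cycle 21: I6 reads
cycle 23: I5 exec-done, I6 exec-done
cycle 24: I5 writes R5, I6 writes R0

cycle = 14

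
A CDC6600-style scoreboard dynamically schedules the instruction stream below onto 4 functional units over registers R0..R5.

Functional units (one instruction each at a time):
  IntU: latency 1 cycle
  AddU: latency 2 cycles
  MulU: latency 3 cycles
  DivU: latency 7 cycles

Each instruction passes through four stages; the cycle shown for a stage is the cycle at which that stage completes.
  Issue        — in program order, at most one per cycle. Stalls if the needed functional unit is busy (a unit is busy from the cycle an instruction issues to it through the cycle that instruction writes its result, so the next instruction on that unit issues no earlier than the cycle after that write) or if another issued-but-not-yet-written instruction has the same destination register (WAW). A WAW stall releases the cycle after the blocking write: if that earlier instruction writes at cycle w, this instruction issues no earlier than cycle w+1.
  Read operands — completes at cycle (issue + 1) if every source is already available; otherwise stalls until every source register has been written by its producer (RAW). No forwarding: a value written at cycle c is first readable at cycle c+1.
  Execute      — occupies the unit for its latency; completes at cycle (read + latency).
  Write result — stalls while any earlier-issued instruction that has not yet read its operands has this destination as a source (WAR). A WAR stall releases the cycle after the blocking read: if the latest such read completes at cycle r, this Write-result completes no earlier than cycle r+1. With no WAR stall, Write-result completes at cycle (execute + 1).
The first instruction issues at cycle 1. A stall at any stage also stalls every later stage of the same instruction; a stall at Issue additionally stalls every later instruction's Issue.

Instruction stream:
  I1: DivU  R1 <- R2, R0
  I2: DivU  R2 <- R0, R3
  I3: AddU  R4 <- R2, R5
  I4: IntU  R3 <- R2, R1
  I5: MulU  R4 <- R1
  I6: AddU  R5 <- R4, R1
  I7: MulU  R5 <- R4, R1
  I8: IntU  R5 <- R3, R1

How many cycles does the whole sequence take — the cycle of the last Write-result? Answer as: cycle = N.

cycle = 44

cycle 1: I1 dispatched to DivU
cycle 2: I1 operands ready
cycle 9: I1 complete
cycle 10: R1←I1
cycle 11: I2 dispatched to DivU
cycle 12: I2 operands ready | I3 dispatched to AddU
cycle 13: I4 dispatched to IntU
cycle 19: I2 complete
cycle 20: R2←I2
cycle 21: I3 operands ready | I4 operands ready
cycle 22: I4 complete
cycle 23: I3 complete | R3←I4
cycle 24: R4←I3
cycle 25: I5 dispatched to MulU
cycle 26: I5 operands ready | I6 dispatched to AddU
cycle 29: I5 complete
cycle 30: R4←I5
cycle 31: I6 operands ready
cycle 33: I6 complete
cycle 34: R5←I6
cycle 35: I7 dispatched to MulU
cycle 36: I7 operands ready
cycle 39: I7 complete
cycle 40: R5←I7
cycle 41: I8 dispatched to IntU
cycle 42: I8 operands ready
cycle 43: I8 complete
cycle 44: R5←I8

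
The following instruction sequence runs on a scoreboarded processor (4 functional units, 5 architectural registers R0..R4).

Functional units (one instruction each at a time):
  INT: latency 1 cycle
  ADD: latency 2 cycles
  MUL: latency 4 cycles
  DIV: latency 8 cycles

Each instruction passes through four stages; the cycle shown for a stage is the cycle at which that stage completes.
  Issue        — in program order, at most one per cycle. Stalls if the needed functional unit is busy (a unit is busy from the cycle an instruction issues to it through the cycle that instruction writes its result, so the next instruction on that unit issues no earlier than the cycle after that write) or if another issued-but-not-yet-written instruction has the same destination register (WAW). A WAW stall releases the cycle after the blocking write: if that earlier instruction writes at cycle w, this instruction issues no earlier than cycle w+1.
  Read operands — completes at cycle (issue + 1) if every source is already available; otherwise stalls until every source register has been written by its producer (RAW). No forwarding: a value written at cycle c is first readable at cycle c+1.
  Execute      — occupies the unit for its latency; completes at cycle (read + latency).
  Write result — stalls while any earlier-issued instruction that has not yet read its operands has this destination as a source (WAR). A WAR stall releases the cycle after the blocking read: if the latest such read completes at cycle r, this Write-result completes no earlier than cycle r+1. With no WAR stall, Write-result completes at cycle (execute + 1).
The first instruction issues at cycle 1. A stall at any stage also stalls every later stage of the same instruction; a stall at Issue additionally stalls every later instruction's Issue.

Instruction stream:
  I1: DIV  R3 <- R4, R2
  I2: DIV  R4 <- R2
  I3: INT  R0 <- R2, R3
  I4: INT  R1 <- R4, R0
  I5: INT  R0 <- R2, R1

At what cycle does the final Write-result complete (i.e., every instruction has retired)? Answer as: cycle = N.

cycle = 29

t=1  I1→DIV
t=2  I1 RO
t=10  I1 EX
t=11  I1 WR R3
t=12  I2→DIV
t=13  I2 RO, I3→INT
t=14  I3 RO
t=15  I3 EX
t=16  I3 WR R0
t=17  I4→INT
t=21  I2 EX
t=22  I2 WR R4
t=23  I4 RO
t=24  I4 EX
t=25  I4 WR R1
t=26  I5→INT
t=27  I5 RO
t=28  I5 EX
t=29  I5 WR R0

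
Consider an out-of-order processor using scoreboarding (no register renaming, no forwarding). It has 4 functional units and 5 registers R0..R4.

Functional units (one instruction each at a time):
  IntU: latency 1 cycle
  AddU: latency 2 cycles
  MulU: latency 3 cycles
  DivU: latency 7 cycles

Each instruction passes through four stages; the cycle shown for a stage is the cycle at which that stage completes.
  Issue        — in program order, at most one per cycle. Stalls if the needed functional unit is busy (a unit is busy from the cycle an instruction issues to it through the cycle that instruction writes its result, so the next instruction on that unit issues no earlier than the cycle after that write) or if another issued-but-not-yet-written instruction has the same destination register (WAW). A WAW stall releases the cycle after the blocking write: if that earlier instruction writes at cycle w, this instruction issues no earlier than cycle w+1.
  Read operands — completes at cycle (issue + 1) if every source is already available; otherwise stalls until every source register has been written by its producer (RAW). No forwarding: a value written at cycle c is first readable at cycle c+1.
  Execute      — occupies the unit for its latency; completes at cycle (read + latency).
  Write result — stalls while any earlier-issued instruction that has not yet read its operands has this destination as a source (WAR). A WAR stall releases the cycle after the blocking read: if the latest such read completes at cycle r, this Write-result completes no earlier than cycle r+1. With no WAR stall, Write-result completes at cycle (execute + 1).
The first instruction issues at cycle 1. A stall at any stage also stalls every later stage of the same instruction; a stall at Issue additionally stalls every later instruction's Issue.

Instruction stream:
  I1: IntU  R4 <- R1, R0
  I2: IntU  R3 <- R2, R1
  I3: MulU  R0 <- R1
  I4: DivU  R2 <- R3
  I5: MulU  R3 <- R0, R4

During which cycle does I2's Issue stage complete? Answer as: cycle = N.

t=1  I1→IntU
t=2  I1 RO
t=3  I1 EX
t=4  I1 WR R4
t=5  I2→IntU
t=6  I2 RO; I3→MulU
t=7  I2 EX; I3 RO; I4→DivU
t=8  I2 WR R3
t=9  I4 RO
t=10  I3 EX
t=11  I3 WR R0
t=12  I5→MulU
t=13  I5 RO
t=16  I4 EX; I5 EX
t=17  I4 WR R2; I5 WR R3

cycle = 5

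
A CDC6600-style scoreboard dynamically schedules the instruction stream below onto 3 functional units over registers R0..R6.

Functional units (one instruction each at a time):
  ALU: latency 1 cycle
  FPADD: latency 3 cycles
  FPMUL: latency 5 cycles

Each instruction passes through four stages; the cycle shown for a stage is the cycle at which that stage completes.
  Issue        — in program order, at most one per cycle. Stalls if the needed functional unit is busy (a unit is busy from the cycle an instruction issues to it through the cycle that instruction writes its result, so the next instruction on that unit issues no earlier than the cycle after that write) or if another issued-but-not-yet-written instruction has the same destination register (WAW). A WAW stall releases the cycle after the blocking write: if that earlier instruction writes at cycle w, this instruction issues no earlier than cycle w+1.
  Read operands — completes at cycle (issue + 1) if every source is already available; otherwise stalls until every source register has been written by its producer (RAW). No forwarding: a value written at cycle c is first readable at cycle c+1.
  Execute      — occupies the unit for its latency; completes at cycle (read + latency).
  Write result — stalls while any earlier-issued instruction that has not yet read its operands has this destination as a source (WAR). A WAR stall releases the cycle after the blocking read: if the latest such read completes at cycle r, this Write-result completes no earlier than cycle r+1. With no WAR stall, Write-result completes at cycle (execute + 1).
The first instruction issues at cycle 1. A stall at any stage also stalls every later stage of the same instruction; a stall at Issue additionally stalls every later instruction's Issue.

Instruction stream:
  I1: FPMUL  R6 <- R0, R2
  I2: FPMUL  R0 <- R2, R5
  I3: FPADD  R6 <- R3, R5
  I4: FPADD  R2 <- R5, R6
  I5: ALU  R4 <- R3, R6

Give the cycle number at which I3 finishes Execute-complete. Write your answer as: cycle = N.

cycle = 14

I1  is:1  ro:2  ex:7  wr:8
I2  is:9  ro:10  ex:15  wr:16  — struct: FPMUL busy until I1 writes@8
I3  is:10  ro:11  ex:14  wr:15
I4  is:16  ro:17  ex:20  wr:21  — struct: FPADD busy until I3 writes@15
I5  is:17  ro:18  ex:19  wr:20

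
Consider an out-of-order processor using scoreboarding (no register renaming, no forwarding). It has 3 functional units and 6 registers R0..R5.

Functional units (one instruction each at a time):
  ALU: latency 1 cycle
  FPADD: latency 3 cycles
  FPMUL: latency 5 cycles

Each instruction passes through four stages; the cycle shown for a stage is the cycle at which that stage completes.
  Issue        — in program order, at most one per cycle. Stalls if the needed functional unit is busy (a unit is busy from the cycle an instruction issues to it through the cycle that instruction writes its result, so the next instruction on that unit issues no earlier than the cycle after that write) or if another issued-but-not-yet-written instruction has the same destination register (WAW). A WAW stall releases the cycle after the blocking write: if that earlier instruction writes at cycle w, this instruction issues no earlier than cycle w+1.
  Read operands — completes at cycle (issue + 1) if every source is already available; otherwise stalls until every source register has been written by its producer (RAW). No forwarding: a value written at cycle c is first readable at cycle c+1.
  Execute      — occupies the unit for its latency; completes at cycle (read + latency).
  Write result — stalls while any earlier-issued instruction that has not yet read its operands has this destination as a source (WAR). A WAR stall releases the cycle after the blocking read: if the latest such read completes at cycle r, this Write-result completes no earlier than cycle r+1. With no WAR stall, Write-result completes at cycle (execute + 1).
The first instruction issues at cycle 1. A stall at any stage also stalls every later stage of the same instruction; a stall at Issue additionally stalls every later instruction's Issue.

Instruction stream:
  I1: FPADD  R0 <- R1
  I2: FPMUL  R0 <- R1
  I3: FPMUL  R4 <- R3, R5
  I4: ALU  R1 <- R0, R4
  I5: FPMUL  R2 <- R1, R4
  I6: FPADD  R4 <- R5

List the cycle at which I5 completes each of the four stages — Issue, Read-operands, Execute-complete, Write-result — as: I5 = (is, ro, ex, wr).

1) issue 1, read 2, done 5, write 6
2) issue 7, read 8, done 13, write 14  <WAW R0: wait I1 write@6>
3) issue 15, read 16, done 21, write 22  <struct: FPMUL busy until I2 writes@14>
4) issue 16, read 23, done 24, write 25  <RAW R4: wait I3 write@22>
5) issue 23, read 26, done 31, write 32  <struct: FPMUL busy until I3 writes@22 / RAW R1: wait I4 write@25>
6) issue 24, read 25, done 28, write 29

I5 = (23, 26, 31, 32)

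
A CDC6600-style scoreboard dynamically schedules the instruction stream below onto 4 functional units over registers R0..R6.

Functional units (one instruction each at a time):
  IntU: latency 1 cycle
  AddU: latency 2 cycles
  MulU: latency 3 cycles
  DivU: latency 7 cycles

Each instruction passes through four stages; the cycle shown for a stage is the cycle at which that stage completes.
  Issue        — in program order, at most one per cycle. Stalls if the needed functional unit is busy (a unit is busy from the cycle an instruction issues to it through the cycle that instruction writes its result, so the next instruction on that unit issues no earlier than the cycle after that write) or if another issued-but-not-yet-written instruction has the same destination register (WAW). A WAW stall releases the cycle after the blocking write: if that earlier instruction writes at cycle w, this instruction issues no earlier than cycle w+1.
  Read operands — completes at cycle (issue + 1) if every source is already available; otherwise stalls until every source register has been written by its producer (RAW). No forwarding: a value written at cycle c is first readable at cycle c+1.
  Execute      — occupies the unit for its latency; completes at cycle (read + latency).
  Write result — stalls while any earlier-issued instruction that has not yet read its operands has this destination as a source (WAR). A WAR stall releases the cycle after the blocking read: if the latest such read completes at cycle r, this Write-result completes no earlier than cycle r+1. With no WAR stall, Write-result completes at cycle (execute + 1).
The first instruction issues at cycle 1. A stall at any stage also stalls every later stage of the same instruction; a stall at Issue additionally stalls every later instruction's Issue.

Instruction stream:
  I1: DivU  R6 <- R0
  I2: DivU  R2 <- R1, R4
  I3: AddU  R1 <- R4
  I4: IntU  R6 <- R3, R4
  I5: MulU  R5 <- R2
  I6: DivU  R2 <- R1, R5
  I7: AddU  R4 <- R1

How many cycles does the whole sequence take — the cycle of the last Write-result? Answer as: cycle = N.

[1] issue I1 (DivU)
[2] I1 read-ops
[9] I1 finished on DivU
[10] I1→R6
[11] issue I2 (DivU)
[12] I2 read-ops · issue I3 (AddU)
[13] I3 read-ops · issue I4 (IntU)
[14] I4 read-ops · issue I5 (MulU)
[15] I3 finished on AddU · I4 finished on IntU
[16] I3→R1 · I4→R6
[19] I2 finished on DivU
[20] I2→R2
[21] I5 read-ops · issue I6 (DivU)
[22] issue I7 (AddU)
[23] I7 read-ops
[24] I5 finished on MulU
[25] I5→R5 · I7 finished on AddU
[26] I6 read-ops · I7→R4
[33] I6 finished on DivU
[34] I6→R2

cycle = 34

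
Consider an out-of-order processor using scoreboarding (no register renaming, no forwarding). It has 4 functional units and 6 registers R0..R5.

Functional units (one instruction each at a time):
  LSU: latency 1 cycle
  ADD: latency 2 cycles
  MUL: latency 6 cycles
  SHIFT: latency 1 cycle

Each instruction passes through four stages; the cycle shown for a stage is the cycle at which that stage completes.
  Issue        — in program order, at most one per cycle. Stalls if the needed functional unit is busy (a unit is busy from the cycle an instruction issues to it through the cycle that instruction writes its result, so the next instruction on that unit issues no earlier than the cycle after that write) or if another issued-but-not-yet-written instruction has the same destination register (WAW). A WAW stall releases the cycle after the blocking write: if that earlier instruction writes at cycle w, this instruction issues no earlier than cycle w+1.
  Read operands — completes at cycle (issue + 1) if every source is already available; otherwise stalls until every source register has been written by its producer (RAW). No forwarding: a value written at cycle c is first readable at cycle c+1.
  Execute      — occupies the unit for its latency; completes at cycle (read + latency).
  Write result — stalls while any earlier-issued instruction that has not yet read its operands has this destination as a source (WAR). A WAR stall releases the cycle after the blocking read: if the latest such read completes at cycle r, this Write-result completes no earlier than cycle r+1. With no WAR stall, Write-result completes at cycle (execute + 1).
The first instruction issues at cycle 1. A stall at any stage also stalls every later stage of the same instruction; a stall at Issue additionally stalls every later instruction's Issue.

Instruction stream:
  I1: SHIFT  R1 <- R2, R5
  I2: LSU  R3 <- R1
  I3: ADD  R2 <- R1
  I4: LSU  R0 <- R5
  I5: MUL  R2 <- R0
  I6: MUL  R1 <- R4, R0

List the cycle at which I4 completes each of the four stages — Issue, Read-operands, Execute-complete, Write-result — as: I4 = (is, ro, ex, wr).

I1 -> (1, 2, 3, 4)
I2 -> (2, 5, 6, 7)  // RAW R1: wait I1 write@4
I3 -> (3, 5, 7, 8)  // RAW R1: wait I1 write@4
I4 -> (8, 9, 10, 11)  // struct: LSU busy until I2 writes@7
I5 -> (9, 12, 18, 19)  // RAW R0: wait I4 write@11
I6 -> (20, 21, 27, 28)  // struct: MUL busy until I5 writes@19

I4 = (8, 9, 10, 11)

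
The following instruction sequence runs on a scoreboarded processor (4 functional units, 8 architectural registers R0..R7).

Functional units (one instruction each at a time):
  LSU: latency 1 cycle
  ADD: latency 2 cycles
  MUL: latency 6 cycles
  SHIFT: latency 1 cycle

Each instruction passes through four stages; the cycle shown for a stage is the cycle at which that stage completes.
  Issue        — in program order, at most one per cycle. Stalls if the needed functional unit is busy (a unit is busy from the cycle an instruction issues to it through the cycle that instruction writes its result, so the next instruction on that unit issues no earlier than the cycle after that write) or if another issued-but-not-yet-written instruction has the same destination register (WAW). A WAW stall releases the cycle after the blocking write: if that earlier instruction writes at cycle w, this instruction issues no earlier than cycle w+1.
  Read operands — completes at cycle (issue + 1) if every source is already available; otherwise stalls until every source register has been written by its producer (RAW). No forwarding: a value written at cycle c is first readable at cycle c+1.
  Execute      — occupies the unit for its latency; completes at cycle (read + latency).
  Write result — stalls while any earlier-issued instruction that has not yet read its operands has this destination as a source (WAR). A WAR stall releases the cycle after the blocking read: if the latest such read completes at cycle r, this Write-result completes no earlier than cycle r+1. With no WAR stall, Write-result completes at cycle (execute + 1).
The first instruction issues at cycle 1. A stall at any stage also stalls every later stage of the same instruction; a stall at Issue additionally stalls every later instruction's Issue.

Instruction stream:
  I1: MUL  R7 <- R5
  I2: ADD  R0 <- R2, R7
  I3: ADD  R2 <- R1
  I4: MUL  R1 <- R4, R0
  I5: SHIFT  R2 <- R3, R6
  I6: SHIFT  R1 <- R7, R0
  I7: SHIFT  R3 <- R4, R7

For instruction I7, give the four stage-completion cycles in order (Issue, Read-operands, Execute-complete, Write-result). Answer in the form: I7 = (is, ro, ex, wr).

cycle 1: I1 issues→MUL
cycle 2: I1 reads; I2 issues→ADD
cycle 8: I1 exec-done
cycle 9: I1 writes R7
cycle 10: I2 reads
cycle 12: I2 exec-done
cycle 13: I2 writes R0
cycle 14: I3 issues→ADD
cycle 15: I3 reads; I4 issues→MUL
cycle 16: I4 reads
cycle 17: I3 exec-done
cycle 18: I3 writes R2
cycle 19: I5 issues→SHIFT
cycle 20: I5 reads
cycle 21: I5 exec-done
cycle 22: I4 exec-done; I5 writes R2
cycle 23: I4 writes R1
cycle 24: I6 issues→SHIFT
cycle 25: I6 reads
cycle 26: I6 exec-done
cycle 27: I6 writes R1
cycle 28: I7 issues→SHIFT
cycle 29: I7 reads
cycle 30: I7 exec-done
cycle 31: I7 writes R3

I7 = (28, 29, 30, 31)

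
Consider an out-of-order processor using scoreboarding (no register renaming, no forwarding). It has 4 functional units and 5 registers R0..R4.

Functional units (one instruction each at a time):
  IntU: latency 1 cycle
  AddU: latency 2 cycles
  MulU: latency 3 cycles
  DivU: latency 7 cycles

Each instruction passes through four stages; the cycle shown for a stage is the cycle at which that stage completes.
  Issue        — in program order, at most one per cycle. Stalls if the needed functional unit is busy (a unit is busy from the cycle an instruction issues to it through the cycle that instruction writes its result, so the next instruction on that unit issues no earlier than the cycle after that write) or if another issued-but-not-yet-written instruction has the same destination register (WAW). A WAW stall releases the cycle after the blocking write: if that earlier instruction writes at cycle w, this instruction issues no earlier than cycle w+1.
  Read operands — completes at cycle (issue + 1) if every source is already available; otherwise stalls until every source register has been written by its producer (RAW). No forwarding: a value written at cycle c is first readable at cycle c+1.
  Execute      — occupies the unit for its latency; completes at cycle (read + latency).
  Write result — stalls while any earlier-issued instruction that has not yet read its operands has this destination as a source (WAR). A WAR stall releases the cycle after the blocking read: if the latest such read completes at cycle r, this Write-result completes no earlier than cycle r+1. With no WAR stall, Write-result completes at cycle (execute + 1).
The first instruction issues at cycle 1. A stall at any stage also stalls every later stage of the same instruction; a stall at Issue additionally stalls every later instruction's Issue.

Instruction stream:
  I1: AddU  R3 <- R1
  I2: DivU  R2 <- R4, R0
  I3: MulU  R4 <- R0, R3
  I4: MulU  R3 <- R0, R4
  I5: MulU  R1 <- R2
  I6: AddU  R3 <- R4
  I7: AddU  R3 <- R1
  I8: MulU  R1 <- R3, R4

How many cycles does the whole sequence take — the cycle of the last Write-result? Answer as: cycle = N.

cycle = 32

c1: I1 dispatched to AddU
c2: I1 operands ready · I2 dispatched to DivU
c3: I2 operands ready · I3 dispatched to MulU
c4: I1 complete
c5: R3←I1
c6: I3 operands ready
c9: I3 complete
c10: I2 complete · R4←I3
c11: R2←I2 · I4 dispatched to MulU
c12: I4 operands ready
c15: I4 complete
c16: R3←I4
c17: I5 dispatched to MulU
c18: I5 operands ready · I6 dispatched to AddU
c19: I6 operands ready
c21: I5 complete · I6 complete
c22: R1←I5 · R3←I6
c23: I7 dispatched to AddU
c24: I7 operands ready · I8 dispatched to MulU
c26: I7 complete
c27: R3←I7
c28: I8 operands ready
c31: I8 complete
c32: R1←I8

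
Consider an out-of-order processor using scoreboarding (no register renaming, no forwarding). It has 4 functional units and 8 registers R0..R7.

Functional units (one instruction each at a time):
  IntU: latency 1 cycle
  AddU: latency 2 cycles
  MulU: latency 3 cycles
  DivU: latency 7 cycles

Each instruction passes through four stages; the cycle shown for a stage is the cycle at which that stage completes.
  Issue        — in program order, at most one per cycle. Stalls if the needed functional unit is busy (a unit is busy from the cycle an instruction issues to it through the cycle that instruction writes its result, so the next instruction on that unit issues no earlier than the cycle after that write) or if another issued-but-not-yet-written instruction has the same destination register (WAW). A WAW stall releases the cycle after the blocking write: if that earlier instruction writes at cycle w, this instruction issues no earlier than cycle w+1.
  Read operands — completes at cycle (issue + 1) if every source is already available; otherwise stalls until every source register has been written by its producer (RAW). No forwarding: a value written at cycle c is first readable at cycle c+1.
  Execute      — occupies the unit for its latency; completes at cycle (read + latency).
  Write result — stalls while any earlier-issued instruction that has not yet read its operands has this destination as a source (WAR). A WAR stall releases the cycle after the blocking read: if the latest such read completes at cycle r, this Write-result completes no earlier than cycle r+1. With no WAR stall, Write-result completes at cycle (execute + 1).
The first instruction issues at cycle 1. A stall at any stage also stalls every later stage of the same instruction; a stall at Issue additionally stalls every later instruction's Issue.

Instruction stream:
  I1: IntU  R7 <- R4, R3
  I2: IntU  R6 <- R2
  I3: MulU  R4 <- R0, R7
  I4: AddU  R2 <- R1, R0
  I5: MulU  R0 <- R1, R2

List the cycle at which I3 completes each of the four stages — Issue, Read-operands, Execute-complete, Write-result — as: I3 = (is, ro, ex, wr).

I3 = (6, 7, 10, 11)

[I1] 1/2/3/4
[I2] 5/6/7/8  (struct: IntU busy until I1 writes@4)
[I3] 6/7/10/11
[I4] 7/8/10/11
[I5] 12/13/16/17  (struct: MulU busy until I3 writes@11)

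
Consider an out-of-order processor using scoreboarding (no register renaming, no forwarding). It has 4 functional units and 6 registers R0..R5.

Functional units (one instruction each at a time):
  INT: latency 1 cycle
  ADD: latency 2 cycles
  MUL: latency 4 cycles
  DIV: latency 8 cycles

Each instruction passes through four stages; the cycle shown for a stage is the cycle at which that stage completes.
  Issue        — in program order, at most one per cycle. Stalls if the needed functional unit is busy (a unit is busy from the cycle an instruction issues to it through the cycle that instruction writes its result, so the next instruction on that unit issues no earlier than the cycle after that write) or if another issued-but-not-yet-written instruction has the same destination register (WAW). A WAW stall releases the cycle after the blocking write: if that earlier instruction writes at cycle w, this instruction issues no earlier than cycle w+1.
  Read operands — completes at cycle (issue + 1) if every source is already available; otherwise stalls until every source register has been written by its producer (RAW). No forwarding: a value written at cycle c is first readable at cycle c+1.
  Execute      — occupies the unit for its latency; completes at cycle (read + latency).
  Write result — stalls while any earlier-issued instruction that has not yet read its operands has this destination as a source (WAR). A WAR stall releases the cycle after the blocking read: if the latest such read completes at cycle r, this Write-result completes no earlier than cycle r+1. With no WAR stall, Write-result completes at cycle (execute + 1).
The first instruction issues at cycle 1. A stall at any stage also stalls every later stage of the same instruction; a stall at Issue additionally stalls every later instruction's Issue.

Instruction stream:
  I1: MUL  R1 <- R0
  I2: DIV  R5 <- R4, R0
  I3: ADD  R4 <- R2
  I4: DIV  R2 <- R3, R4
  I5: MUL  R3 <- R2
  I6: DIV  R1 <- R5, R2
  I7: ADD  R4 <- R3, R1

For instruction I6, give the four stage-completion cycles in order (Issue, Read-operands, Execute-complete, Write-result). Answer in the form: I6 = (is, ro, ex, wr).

I1 -> (1, 2, 6, 7)
I2 -> (2, 3, 11, 12)
I3 -> (3, 4, 6, 7)
I4 -> (13, 14, 22, 23)  // struct: DIV busy until I2 writes@12
I5 -> (14, 24, 28, 29)  // RAW R2: wait I4 write@23
I6 -> (24, 25, 33, 34)  // struct: DIV busy until I4 writes@23
I7 -> (25, 35, 37, 38)  // RAW R1: wait I6 write@34

I6 = (24, 25, 33, 34)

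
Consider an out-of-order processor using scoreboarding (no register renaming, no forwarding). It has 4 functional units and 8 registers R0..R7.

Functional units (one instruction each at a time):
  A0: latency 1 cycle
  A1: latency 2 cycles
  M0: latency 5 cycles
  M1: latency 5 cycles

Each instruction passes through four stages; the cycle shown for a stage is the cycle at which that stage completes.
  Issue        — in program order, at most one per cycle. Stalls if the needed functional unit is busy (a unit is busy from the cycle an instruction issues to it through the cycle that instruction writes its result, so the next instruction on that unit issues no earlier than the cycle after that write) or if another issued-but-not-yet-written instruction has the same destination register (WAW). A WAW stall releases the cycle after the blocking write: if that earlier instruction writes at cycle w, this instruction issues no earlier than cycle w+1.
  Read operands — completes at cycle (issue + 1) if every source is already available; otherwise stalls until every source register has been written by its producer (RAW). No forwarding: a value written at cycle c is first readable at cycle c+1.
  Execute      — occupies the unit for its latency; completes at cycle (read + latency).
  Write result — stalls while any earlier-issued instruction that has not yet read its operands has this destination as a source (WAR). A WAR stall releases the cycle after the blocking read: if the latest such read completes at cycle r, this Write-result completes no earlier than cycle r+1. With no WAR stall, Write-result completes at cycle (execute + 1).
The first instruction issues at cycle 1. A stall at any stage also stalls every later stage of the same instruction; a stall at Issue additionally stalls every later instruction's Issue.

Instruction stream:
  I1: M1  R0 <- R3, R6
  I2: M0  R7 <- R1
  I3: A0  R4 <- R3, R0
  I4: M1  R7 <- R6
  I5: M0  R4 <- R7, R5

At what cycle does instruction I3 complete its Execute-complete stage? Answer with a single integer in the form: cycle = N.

1) issue 1, read 2, done 7, write 8
2) issue 2, read 3, done 8, write 9
3) issue 3, read 9, done 10, write 11  <RAW R0: wait I1 write@8>
4) issue 10, read 11, done 16, write 17  <WAW R7: wait I2 write@9>
5) issue 12, read 18, done 23, write 24  <WAW R4: wait I3 write@11 / RAW R7: wait I4 write@17>

cycle = 10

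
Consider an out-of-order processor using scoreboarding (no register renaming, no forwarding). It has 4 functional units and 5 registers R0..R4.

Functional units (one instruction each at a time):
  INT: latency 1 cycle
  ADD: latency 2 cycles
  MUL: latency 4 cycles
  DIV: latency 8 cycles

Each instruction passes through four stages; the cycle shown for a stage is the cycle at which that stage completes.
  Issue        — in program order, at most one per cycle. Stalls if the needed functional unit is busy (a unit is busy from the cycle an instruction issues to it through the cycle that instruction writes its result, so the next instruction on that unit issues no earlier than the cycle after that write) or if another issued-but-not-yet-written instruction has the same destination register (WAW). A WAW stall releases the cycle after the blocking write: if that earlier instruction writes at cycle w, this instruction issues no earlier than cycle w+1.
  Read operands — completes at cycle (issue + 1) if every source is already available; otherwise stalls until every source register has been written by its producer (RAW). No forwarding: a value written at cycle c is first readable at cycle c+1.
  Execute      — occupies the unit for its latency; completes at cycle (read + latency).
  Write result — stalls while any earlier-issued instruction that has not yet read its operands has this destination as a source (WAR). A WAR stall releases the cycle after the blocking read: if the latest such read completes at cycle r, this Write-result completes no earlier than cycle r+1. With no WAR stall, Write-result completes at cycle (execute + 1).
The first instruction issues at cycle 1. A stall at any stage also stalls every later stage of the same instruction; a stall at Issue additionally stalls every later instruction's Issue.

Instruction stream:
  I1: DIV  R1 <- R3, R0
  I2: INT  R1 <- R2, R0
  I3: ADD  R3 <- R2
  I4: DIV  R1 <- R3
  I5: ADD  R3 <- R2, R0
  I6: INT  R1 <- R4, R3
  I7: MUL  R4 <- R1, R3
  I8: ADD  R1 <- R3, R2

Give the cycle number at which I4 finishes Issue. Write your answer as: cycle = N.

I1  is:1  ro:2  ex:10  wr:11
I2  is:12  ro:13  ex:14  wr:15  — WAW R1: wait I1 write@11
I3  is:13  ro:14  ex:16  wr:17
I4  is:16  ro:18  ex:26  wr:27  — WAW R1: wait I2 write@15, RAW R3: wait I3 write@17
I5  is:18  ro:19  ex:21  wr:22  — struct: ADD busy until I3 writes@17
I6  is:28  ro:29  ex:30  wr:31  — WAW R1: wait I4 write@27
I7  is:29  ro:32  ex:36  wr:37  — RAW R1: wait I6 write@31
I8  is:32  ro:33  ex:35  wr:36  — WAW R1: wait I6 write@31

cycle = 16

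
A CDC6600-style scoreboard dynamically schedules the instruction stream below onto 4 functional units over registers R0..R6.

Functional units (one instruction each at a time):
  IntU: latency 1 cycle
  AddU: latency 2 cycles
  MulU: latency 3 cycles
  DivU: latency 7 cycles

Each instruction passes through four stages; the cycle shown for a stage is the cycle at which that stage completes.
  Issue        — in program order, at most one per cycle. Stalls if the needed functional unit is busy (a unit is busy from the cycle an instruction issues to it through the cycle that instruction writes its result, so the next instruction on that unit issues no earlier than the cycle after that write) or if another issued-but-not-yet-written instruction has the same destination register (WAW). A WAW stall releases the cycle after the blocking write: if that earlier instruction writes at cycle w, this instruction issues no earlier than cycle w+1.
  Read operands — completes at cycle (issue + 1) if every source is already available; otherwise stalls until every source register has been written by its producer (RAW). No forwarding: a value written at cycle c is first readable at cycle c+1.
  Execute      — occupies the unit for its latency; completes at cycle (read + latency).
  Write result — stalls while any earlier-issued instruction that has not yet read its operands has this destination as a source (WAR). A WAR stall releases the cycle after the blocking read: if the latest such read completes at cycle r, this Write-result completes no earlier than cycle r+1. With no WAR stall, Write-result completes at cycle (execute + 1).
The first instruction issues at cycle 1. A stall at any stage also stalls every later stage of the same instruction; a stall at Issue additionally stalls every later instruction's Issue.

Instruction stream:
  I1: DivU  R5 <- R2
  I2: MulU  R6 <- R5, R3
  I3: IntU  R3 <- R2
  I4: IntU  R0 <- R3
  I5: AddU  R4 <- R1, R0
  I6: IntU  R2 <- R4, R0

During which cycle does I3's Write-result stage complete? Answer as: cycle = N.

cycle = 12

[I1] 1/2/9/10
[I2] 2/11/14/15  (RAW R5: wait I1 write@10)
[I3] 3/4/5/12  (WAR R3: wait I2 read@11)
[I4] 13/14/15/16  (struct: IntU busy until I3 writes@12)
[I5] 14/17/19/20  (RAW R0: wait I4 write@16)
[I6] 17/21/22/23  (struct: IntU busy until I4 writes@16; RAW R4: wait I5 write@20)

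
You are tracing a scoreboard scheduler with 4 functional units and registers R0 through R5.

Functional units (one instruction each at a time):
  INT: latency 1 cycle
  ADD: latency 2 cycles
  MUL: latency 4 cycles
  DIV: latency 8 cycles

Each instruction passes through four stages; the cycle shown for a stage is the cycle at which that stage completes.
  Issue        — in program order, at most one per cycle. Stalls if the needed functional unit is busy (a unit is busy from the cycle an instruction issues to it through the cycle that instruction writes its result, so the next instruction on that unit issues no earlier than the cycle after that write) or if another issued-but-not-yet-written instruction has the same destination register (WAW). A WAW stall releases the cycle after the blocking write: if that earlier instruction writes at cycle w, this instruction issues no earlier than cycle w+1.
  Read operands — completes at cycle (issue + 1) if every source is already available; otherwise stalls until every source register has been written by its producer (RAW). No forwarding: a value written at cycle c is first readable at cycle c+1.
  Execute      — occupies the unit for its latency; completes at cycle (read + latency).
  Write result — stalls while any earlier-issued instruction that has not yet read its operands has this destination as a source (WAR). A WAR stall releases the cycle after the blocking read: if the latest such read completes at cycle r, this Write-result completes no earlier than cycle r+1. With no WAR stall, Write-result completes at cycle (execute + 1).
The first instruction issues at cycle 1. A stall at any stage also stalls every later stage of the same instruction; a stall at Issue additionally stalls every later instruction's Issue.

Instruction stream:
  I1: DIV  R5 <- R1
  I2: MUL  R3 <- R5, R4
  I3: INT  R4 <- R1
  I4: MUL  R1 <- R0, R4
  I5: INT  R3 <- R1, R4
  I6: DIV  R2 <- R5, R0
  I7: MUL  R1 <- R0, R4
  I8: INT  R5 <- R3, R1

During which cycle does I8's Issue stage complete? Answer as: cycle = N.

[1] I1 issues→DIV
[2] I1 reads | I2 issues→MUL
[3] I3 issues→INT
[4] I3 reads
[5] I3 exec-done
[10] I1 exec-done
[11] I1 writes R5
[12] I2 reads
[13] I3 writes R4
[16] I2 exec-done
[17] I2 writes R3
[18] I4 issues→MUL
[19] I4 reads | I5 issues→INT
[20] I6 issues→DIV
[21] I6 reads
[23] I4 exec-done
[24] I4 writes R1
[25] I5 reads | I7 issues→MUL
[26] I5 exec-done | I7 reads
[27] I5 writes R3
[28] I8 issues→INT
[29] I6 exec-done
[30] I6 writes R2 | I7 exec-done
[31] I7 writes R1
[32] I8 reads
[33] I8 exec-done
[34] I8 writes R5

cycle = 28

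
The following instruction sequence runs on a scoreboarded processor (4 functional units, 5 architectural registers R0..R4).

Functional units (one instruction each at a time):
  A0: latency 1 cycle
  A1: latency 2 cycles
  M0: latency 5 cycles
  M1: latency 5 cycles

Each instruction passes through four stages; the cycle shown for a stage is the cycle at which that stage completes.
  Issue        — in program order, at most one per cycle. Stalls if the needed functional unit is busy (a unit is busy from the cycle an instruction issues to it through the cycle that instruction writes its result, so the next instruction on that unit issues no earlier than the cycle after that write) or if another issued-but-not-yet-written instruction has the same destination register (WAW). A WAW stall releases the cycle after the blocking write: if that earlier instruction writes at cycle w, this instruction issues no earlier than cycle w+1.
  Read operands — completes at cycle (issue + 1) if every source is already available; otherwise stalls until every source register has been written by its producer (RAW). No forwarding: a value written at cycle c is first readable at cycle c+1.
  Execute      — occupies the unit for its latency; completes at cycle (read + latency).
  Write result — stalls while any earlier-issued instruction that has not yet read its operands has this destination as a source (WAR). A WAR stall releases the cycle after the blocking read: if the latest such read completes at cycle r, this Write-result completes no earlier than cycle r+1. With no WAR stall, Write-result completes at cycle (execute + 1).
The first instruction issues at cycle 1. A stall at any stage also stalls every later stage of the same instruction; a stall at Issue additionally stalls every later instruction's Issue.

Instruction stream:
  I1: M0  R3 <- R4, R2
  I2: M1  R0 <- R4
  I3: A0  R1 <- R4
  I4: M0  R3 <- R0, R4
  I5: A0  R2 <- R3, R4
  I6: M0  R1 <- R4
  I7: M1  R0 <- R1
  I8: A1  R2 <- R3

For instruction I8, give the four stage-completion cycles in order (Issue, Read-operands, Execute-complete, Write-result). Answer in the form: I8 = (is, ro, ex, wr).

I8 = (20, 21, 23, 24)

1) issue 1, read 2, done 7, write 8
2) issue 2, read 3, done 8, write 9
3) issue 3, read 4, done 5, write 6
4) issue 9, read 10, done 15, write 16  <struct: M0 busy until I1 writes@8>
5) issue 10, read 17, done 18, write 19  <RAW R3: wait I4 write@16>
6) issue 17, read 18, done 23, write 24  <struct: M0 busy until I4 writes@16>
7) issue 18, read 25, done 30, write 31  <RAW R1: wait I6 write@24>
8) issue 20, read 21, done 23, write 24  <WAW R2: wait I5 write@19>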